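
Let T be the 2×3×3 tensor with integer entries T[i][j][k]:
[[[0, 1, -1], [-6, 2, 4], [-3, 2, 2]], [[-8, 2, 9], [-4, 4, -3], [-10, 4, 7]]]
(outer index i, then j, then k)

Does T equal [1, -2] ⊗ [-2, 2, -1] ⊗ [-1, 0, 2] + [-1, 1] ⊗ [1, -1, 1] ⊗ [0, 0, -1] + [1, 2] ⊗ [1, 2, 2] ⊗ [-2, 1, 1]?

No

Reconstruct entry (0,0,2) from the claimed factors: Σₗ aₗ[0]bₗ[0]cₗ[2] = (1)·(-2)·(2) + (-1)·(1)·(-1) + (1)·(1)·(1) = -2, but T[0,0,2] = -1. The claim is false.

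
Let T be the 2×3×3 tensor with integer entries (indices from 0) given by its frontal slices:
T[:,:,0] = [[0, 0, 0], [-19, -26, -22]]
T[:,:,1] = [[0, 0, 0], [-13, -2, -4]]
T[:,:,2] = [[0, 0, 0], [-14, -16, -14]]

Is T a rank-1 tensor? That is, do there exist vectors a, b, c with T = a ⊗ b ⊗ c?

No

The mode-2 unfolding of T (rows indexed by j, columns by (i,k) = (0,0), (0,1), (0,2), (1,0), (1,1), (1,2)) is [[0, 0, 0, -19, -13, -14], [0, 0, 0, -26, -2, -16], [0, 0, 0, -22, -4, -14]].
There the 2×2 minor on rows j ∈ {0, 1}, columns (i,k) ∈ {(1,0), (1,1)} is det [[-19, -13], [-26, -2]] = -300 ≠ 0, so this unfolding has rank ≥ 2; CP rank is at least every unfolding rank, so rank(T) ≥ 2.
In particular rank(T) ≥ 2 > 1, so T is not rank-1.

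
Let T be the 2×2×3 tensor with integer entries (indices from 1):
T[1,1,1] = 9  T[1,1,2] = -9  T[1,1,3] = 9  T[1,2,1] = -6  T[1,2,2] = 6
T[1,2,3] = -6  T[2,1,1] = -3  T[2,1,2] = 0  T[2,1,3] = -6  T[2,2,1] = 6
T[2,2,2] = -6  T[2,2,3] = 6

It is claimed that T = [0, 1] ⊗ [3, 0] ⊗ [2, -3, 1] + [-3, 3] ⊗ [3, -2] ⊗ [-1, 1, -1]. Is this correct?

Yes

Reconstruct entrywise from the claimed factors. For example, T[2,1,3] = -6 and Σₗ aₗ[2]bₗ[1]cₗ[3] = (1)·(3)·(1) + (3)·(3)·(-1) = -6; checking all 12 entries, every one matches. The claim holds.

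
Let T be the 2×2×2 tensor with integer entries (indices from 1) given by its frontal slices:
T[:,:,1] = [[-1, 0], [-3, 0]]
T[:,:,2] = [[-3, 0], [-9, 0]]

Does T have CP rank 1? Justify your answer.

Yes

If T = a ⊗ b ⊗ c then every fibre of T is a multiple of the corresponding factor, so read the factors off the fibres through the nonzero entry T[1,1,1] = -1.
The mode-1 fibre T[:,1,1] = [-1, -3] gives a = (1, 3) (primitive direction); the mode-2 fibre T[1,:,1] = [-1, 0] gives b = (1, 0); then c[k] = T[1,1,k] / (a[1]·b[1]) = [-1, -3] / 1 = (-1, -3).
Expanding (1, 3) ⊗ (1, 0) ⊗ (-1, -3) reproduces all 8 entries of T, so T = (1, 3) ⊗ (1, 0) ⊗ (-1, -3) and rank(T) ≤ 1.
Equivalently every frontal slice T[:,:,k] is c[k] times the rank-1 matrix (1, 3) ⊗ (1, 0). So T has rank 1 (it is nonzero).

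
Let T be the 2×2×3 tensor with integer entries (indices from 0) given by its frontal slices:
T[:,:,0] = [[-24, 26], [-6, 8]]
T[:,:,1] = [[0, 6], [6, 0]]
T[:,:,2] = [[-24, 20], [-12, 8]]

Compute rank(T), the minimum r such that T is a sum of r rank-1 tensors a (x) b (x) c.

Lower bound: the mode-2 unfolding of T (rows indexed by j, columns by (i,k) = (0,0), (0,1), (0,2), (1,0), (1,1), (1,2)) is [[-24, 0, -24, -6, 6, -12], [26, 6, 20, 8, 0, 8]].
There the 2×2 minor on rows j ∈ {0, 1}, columns (i,k) ∈ {(0,0), (0,1)} is det [[-24, 0], [26, 6]] = -144 ≠ 0, so this unfolding has rank ≥ 2; CP rank is at least every unfolding rank, so rank(T) ≥ 2. (Unfolding ranks only ever bound the CP rank from below — rank(T) can be strictly larger than all of them — so the matching upper bound has to come from an explicit 2-term decomposition.)
Upper bound — finding two terms. Write S_k = T[:,:,k] for the frontal slices: S₀ = [[-24, 26], [-6, 8]], S₁ = [[0, 6], [6, 0]], S₂ = [[-24, 20], [-12, 8]].
If T = a₁ (x) b₁ (x) c₁ + a₂ (x) b₂ (x) c₂ then each S_k = c₁[k]·a₁b₁ᵀ + c₂[k]·a₂b₂ᵀ. S₀ and S₁ are linearly independent, so a₁b₁ᵀ and a₂b₂ᵀ must span the same plane of matrices: they are the rank-1 matrices of the form x·S₀ + y·S₁.
det(x·S₀ + y·S₁) is −36·x² − 120·xy − 36·y² = (-12)·(x + 3·y)(3·x + y), vanishing at (x:y) = (3:-1) and (1:-3).
M₁ = 3·S₀ − S₁ = [[-72, 72], [-24, 24]] = (-24)·[3, 1][1, -1]ᵀ and M₂ = S₀ − 3·S₁ = [[-24, 8], [-24, 8]] = (-8)·[1, 1][3, -1]ᵀ, so take a₁ = [3, 1], b₁ = [1, -1], a₂ = [1, 1], b₂ = [3, -1].
Each slice is an integer combination of E₁ = a₁b₁ᵀ and E₂ = a₂b₂ᵀ: S₀ = −9·E₁ + E₂, S₁ = −3·E₁ + 3·E₂, S₂ = −6·E₁ − 2·E₂; reading off coefficients, c₁ = [-9, -3, -6] and c₂ = [1, 3, -2].
Hence T = [3, 1] (x) [1, -1] (x) [-9, -3, -6] + [1, 1] (x) [3, -1] (x) [1, 3, -2], so rank(T) ≤ 2.
These bounds meet, so rank(T) = 2.
Check entry T[1,1,1] = 0: (1)·(-1)·(-3) + (1)·(-1)·(3) = 0.

2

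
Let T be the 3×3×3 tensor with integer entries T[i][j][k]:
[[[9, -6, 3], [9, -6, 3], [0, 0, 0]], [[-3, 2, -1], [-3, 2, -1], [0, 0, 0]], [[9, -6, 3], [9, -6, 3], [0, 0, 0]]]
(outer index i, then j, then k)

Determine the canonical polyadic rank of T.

1

Lower bound: T ≠ 0 (e.g. T[0,0,0] = 9), so rank(T) ≥ 1.
Upper bound: the mode-1 fibre T[:,0,0] = [9, -3, 9] gives a = [3, -1, 3] (primitive direction); the mode-2 fibre T[0,:,0] = [9, 9, 0] gives b = [1, 1, 0]; then c[k] = T[0,0,k] / (a[0]·b[0]) = [9, -6, 3] / 3 = [3, -2, 1].
Expanding [3, -1, 3] ⊗ [1, 1, 0] ⊗ [3, -2, 1] reproduces all 27 entries of T, so T = [3, -1, 3] ⊗ [1, 1, 0] ⊗ [3, -2, 1] and rank(T) ≤ 1.
These bounds meet, so rank(T) = 1.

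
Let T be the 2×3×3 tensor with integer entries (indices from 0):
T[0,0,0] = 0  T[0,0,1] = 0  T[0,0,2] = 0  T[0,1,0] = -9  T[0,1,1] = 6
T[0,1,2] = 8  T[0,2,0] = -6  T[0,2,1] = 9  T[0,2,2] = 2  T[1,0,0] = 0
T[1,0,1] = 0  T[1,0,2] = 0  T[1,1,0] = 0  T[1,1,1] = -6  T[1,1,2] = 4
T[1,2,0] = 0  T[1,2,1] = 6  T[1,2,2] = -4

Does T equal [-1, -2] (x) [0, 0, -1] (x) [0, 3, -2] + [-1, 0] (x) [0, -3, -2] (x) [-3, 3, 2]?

Reconstruct entry (0,1,1) from the claimed factors: Σₗ aₗ[0]bₗ[1]cₗ[1] = (-1)·(0)·(3) + (-1)·(-3)·(3) = 9, but T[0,1,1] = 6. The claim is false.

No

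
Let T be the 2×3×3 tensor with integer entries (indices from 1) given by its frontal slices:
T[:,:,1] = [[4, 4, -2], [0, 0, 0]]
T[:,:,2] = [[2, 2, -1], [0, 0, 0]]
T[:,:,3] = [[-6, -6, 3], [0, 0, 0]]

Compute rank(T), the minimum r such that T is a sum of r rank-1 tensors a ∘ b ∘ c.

1

Lower bound: T ≠ 0 (e.g. T[1,1,1] = 4), so rank(T) ≥ 1.
Upper bound: if T = a ∘ b ∘ c then every fibre of T is a multiple of the corresponding factor, so read the factors off the fibres through the nonzero entry T[1,1,1] = 4.
The mode-1 fibre T[:,1,1] = [4, 0] gives a = [1, 0] (primitive direction); the mode-2 fibre T[1,:,1] = [4, 4, -2] gives b = [2, 2, -1]; then c[k] = T[1,1,k] / (a[1]·b[1]) = [4, 2, -6] / 2 = [2, 1, -3].
Expanding [1, 0] ∘ [2, 2, -1] ∘ [2, 1, -3] reproduces all 18 entries of T, so T = [1, 0] ∘ [2, 2, -1] ∘ [2, 1, -3] and rank(T) ≤ 1.
These bounds meet, so rank(T) = 1.
Check entry T[1,3,2] = -1: (1)·(-1)·(1) = -1.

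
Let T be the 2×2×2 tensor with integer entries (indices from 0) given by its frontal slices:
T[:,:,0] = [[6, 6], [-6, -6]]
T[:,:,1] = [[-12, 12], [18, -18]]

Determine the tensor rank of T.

Lower bound: the mode-3 unfolding of T (rows indexed by k, columns by (i,j) = (0,0), (0,1), (1,0), (1,1)) is [[6, 6, -6, -6], [-12, 12, 18, -18]].
There the 2×2 minor on rows k ∈ {0, 1}, columns (i,j) ∈ {(0,0), (0,1)} is det [[6, 6], [-12, 12]] = 144 ≠ 0, so this unfolding has rank ≥ 2; CP rank is at least every unfolding rank, so rank(T) ≥ 2. (Flattening ranks never certify an upper bound on CP rank; for that we must actually write T with 2 rank-1 terms.)
Upper bound — finding two terms. Write S_k = T[:,:,k] for the frontal slices: S₀ = [[6, 6], [-6, -6]], S₁ = [[-12, 12], [18, -18]].
If T = a₁ ∘ b₁ ∘ c₁ + a₂ ∘ b₂ ∘ c₂ then each S_k = c₁[k]·a₁b₁ᵀ + c₂[k]·a₂b₂ᵀ. S₀ and S₁ are linearly independent, so a₁b₁ᵀ and a₂b₂ᵀ must span the same plane of matrices: they are the rank-1 matrices of the form x·S₀ + y·S₁.
det(x·S₀ + y·S₁) is −72·xy = (-72)·(y)(x), vanishing at (x:y) = (1:0) and (0:1).
M₁ = S₀ = [[6, 6], [-6, -6]] = 6·[1, -1][1, 1]ᵀ and M₂ = S₁ = [[-12, 12], [18, -18]] = (-6)·[2, -3][1, -1]ᵀ, so take a₁ = [1, -1], b₁ = [1, 1], a₂ = [2, -3], b₂ = [1, -1].
Each slice is an integer combination of E₁ = a₁b₁ᵀ and E₂ = a₂b₂ᵀ: S₀ = 6·E₁, S₁ = −6·E₂; reading off coefficients, c₁ = [6, 0] and c₂ = [0, -6].
Hence T = [1, -1] ∘ [1, 1] ∘ [6, 0] + [2, -3] ∘ [1, -1] ∘ [0, -6], so rank(T) ≤ 2.
These bounds meet, so rank(T) = 2.

2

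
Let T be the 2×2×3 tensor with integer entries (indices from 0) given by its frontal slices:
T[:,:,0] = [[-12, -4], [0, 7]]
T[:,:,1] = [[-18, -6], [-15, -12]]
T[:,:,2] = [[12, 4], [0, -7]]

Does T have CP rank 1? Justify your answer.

No

The mode-3 unfolding of T (rows indexed by k, columns by (i,j) = (0,0), (0,1), (1,0), (1,1)) is [[-12, -4, 0, 7], [-18, -6, -15, -12], [12, 4, 0, -7]].
There the 2×2 minor on rows k ∈ {0, 1}, columns (i,j) ∈ {(0,0), (1,0)} is det [[-12, 0], [-18, -15]] = 180 ≠ 0, so this unfolding has rank ≥ 2; CP rank is at least every unfolding rank, so rank(T) ≥ 2.
In particular rank(T) ≥ 2 > 1, so T is not rank-1.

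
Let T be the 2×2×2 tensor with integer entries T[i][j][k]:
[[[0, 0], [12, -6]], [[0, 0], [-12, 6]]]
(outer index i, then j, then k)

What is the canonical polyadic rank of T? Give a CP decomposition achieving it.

rank(T) = 1

Lower bound: T ≠ 0 (e.g. T[0,1,0] = 12), so rank(T) ≥ 1.
Upper bound: if T = a ⊗ b ⊗ c then every fibre of T is a multiple of the corresponding factor, so read the factors off the fibres through the nonzero entry T[0,1,0] = 12.
The mode-1 fibre T[:,1,0] = [12, -12] gives a = [1, -1] (primitive direction); the mode-2 fibre T[0,:,0] = [0, 12] gives b = [0, 1]; then c[k] = T[0,1,k] / (a[0]·b[1]) = [12, -6] / 1 = [12, -6].
Expanding [1, -1] ⊗ [0, 1] ⊗ [12, -6] reproduces all 8 entries of T, so T = [1, -1] ⊗ [0, 1] ⊗ [12, -6] and rank(T) ≤ 1.
These bounds meet, so rank(T) = 1.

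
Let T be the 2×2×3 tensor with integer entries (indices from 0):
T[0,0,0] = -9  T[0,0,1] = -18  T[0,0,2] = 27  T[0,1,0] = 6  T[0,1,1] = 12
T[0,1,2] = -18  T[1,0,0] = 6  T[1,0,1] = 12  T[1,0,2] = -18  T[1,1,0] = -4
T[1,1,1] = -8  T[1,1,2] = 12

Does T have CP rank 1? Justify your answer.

If T = a ∘ b ∘ c then every fibre of T is a multiple of the corresponding factor, so read the factors off the fibres through the nonzero entry T[0,0,0] = -9.
The mode-1 fibre T[:,0,0] = [-9, 6] gives a = [3, -2] (primitive direction); the mode-2 fibre T[0,:,0] = [-9, 6] gives b = [3, -2]; then c[k] = T[0,0,k] / (a[0]·b[0]) = [-9, -18, 27] / 9 = [-1, -2, 3].
Expanding [3, -2] ∘ [3, -2] ∘ [-1, -2, 3] reproduces all 12 entries of T, so T = [3, -2] ∘ [3, -2] ∘ [-1, -2, 3] and rank(T) ≤ 1.
Equivalently every frontal slice T[:,:,k] is c[k] times the rank-1 matrix [3, -2] ∘ [3, -2]. So T has rank 1 (it is nonzero).

Yes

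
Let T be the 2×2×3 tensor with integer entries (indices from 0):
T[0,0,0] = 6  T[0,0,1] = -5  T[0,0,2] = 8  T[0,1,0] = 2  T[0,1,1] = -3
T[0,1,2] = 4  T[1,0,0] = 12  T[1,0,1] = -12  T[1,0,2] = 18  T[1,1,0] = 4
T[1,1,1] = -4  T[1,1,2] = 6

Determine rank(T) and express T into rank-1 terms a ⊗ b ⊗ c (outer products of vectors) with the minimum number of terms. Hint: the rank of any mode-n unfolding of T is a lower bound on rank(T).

Lower bound: the mode-1 unfolding of T (rows indexed by i, columns by (j,k) = (0,0), (0,1), (0,2), (1,0), (1,1), (1,2)) is [[6, -5, 8, 2, -3, 4], [12, -12, 18, 4, -4, 6]].
There the 2×2 minor on rows i ∈ {0, 1}, columns (j,k) ∈ {(0,0), (0,1)} is det [[6, -5], [12, -12]] = -12 ≠ 0, so this unfolding has rank ≥ 2; CP rank is at least every unfolding rank, so rank(T) ≥ 2. (Unfolding ranks only ever bound the CP rank from below — rank(T) can be strictly larger than all of them — so the matching upper bound has to come from an explicit 2-term decomposition.)
Upper bound — finding two terms. Write S_k = T[:,:,k] for the frontal slices: S₀ = [[6, 2], [12, 4]], S₁ = [[-5, -3], [-12, -4]], S₂ = [[8, 4], [18, 6]].
If T = a₁ ⊗ b₁ ⊗ c₁ + a₂ ⊗ b₂ ⊗ c₂ then each S_k = c₁[k]·a₁b₁ᵀ + c₂[k]·a₂b₂ᵀ. S₀ and S₁ are linearly independent, so a₁b₁ᵀ and a₂b₂ᵀ must span the same plane of matrices: they are the rank-1 matrices of the form x·S₀ + y·S₁.
det(x·S₀ + y·S₁) is 16·xy − 16·y² = 16·(x − y)(y), vanishing at (x:y) = (1:1) and (1:0).
M₁ = S₀ + S₁ = [[1, -1], [0, 0]] = (1, 0)(1, -1)ᵀ and M₂ = S₀ = [[6, 2], [12, 4]] = 2·(1, 2)(3, 1)ᵀ, so take a₁ = (1, 0), b₁ = (1, -1), a₂ = (1, 2), b₂ = (3, 1).
Each slice is an integer combination of E₁ = a₁b₁ᵀ and E₂ = a₂b₂ᵀ: S₀ = 2·E₂, S₁ = E₁ − 2·E₂, S₂ = −E₁ + 3·E₂; reading off coefficients, c₁ = (0, 1, -1) and c₂ = (2, -2, 3).
Hence T = (1, 0) ⊗ (1, -1) ⊗ (0, 1, -1) + (1, 2) ⊗ (3, 1) ⊗ (2, -2, 3), so rank(T) ≤ 2.
These bounds meet, so rank(T) = 2.
Check entry T[1,1,2] = 6: (0)·(-1)·(-1) + (2)·(1)·(3) = 6.

rank(T) = 2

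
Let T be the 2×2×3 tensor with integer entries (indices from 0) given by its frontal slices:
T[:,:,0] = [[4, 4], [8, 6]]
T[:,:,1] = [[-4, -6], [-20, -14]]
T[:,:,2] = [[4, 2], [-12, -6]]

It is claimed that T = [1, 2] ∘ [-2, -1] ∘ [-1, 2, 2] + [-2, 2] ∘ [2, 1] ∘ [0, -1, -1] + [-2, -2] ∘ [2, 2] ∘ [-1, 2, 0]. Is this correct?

No

Reconstruct entry (0,0,0) from the claimed factors: Σₗ aₗ[0]bₗ[0]cₗ[0] = (1)·(-2)·(-1) + (-2)·(2)·(0) + (-2)·(2)·(-1) = 6, but T[0,0,0] = 4. The claim is false.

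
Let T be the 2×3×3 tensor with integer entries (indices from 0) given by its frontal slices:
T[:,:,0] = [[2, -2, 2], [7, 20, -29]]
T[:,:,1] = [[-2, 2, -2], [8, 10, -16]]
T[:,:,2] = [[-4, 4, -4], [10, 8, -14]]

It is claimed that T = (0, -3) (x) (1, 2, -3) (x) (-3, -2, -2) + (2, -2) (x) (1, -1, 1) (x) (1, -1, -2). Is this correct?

Yes

Reconstruct entrywise from the claimed factors. For example, T[1,1,2] = 8 and Σₗ aₗ[1]bₗ[1]cₗ[2] = (-3)·(2)·(-2) + (-2)·(-1)·(-2) = 8; checking all 18 entries, every one matches. The claim holds.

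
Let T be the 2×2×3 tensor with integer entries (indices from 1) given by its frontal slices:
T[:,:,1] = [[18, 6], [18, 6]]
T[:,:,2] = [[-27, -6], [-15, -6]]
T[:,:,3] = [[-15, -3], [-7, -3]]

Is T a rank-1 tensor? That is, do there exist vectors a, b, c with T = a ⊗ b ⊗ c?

No

The mode-3 unfolding of T (rows indexed by k, columns by (i,j) = (1,1), (1,2), (2,1), (2,2)) is [[18, 6, 18, 6], [-27, -6, -15, -6], [-15, -3, -7, -3]].
There the 2×2 minor on rows k ∈ {1, 2}, columns (i,j) ∈ {(1,1), (1,2)} is det [[18, 6], [-27, -6]] = 54 ≠ 0, so this unfolding has rank ≥ 2; CP rank is at least every unfolding rank, so rank(T) ≥ 2.
In particular rank(T) ≥ 2 > 1, so T is not rank-1.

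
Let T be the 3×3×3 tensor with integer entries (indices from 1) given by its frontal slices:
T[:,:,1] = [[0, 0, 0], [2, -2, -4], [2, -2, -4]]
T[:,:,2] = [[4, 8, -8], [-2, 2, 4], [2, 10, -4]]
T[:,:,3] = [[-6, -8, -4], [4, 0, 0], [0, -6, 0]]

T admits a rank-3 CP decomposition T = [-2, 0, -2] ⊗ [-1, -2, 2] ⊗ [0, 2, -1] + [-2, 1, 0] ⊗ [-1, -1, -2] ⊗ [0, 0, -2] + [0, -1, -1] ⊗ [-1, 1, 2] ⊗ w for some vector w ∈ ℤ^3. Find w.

w = [2, -2, 2]

Subtract the known terms from T to get the rank-1 residual R = [0, -1, -1] ⊗ [-1, 1, 2] ⊗ w, so R[i,j,k] = a[i]·b[j]·w[k]. Pick indices with nonzero a[2]·b[1] = (-1)·(-1) = 1. Only the fibre through (2,1,·) is needed: R[2,1,:] = T[2,1,:] − Σₗ aₗ[2]bₗ[1]cₗ = [2, -2, 4] − (0)·(-1)·[0, 2, -1] − (1)·(-1)·[0, 0, -2] = [2, -2, 2]. Then w[k] = R[2,1,k] / 1 for each k, giving w = [2, -2, 2] / 1 = [2, -2, 2].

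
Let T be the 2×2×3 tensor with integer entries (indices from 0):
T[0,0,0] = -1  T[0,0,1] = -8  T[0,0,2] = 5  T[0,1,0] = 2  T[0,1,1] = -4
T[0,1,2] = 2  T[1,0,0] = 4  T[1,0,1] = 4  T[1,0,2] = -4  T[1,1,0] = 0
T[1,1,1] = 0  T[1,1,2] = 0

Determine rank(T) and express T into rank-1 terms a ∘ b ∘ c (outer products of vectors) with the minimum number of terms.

rank(T) = 3

Lower bound: the mode-3 unfolding of T (rows indexed by k, columns by (i,j) = (0,0), (0,1), (1,0), (1,1)) is [[-1, 2, 4, 0], [-8, -4, 4, 0], [5, 2, -4, 0]].
There the 3×3 minor on rows k ∈ {0, 1, 2}, columns (i,j) ∈ {(0,0), (0,1), (1,0)} is det [[-1, 2, 4], [-8, -4, 4], [5, 2, -4]] = -16 ≠ 0, so this unfolding has rank ≥ 3; CP rank is at least every unfolding rank, so rank(T) ≥ 3. (This is only a lower bound: in general the CP rank may exceed every unfolding rank, so we still need to exhibit 3 rank-1 terms summing to T.)
Upper bound: T is a sum of 3 rank-1 terms, T = (1, -2) ∘ (1, 0) ∘ (-2, 2, 0) + (1, -1) ∘ (1, 0) ∘ (0, -8, 4) + (1, 0) ∘ (1, 2) ∘ (1, -2, 1) (written with every a and b primitive with positive leading entry and the scale carried by c; CP decompositions are not unique, and this one is verified by expanding entrywise), so rank(T) ≤ 3.
These bounds meet, so rank(T) = 3.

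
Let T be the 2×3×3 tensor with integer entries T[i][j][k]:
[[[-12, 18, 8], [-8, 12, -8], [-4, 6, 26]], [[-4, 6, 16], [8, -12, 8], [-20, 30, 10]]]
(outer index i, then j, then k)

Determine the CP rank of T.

Lower bound: the mode-2 unfolding of T (rows indexed by j, columns by (i,k) = (0,0), (0,1), (0,2), (1,0), (1,1), (1,2)) is [[-12, 18, 8, -4, 6, 16], [-8, 12, -8, 8, -12, 8], [-4, 6, 26, -20, 30, 10]].
There the 2×2 minor on rows j ∈ {0, 1}, columns (i,k) ∈ {(0,0), (0,2)} is det [[-12, 8], [-8, -8]] = 160 ≠ 0, so this unfolding has rank ≥ 2; CP rank is at least every unfolding rank, so rank(T) ≥ 2. (Flattening ranks never certify an upper bound on CP rank; for that we must actually write T with 2 rank-1 terms.)
Upper bound — finding two terms. Write S_k = T[:,:,k] for the frontal slices: S₀ = [[-12, -8, -4], [-4, 8, -20]], S₁ = [[18, 12, 6], [6, -12, 30]], S₂ = [[8, -8, 26], [16, 8, 10]].
If T = a₁ ⊗ b₁ ⊗ c₁ + a₂ ⊗ b₂ ⊗ c₂ then each S_k = c₁[k]·a₁b₁ᵀ + c₂[k]·a₂b₂ᵀ. S₀ and S₂ are linearly independent, so a₁b₁ᵀ and a₂b₂ᵀ must span the same plane of matrices: they are the rank-1 matrices of the form x·S₀ + y·S₂.
The 2×2 minor of x·S₀ + y·S₂ on rows {0,1}, columns {0,1} is −128·x² + 64·xy + 192·y² = (-64)·(2·x − 3·y)(x + y), vanishing at (x:y) = (3:2) and (1:-1).
M₁ = 3·S₀ + 2·S₂ = [[-20, -40, 40], [20, 40, -40]] = (-20)·(1, -1)(1, 2, -2)ᵀ and M₂ = S₀ − S₂ = [[-20, 0, -30], [-20, 0, -30]] = (-10)·(1, 1)(2, 0, 3)ᵀ, so take a₁ = (1, -1), b₁ = (1, 2, -2), a₂ = (1, 1), b₂ = (2, 0, 3).
Each slice is an integer combination of E₁ = a₁b₁ᵀ and E₂ = a₂b₂ᵀ: S₀ = −4·E₁ − 4·E₂, S₁ = 6·E₁ + 6·E₂, S₂ = −4·E₁ + 6·E₂; reading off coefficients, c₁ = (-4, 6, -4) and c₂ = (-4, 6, 6).
Hence T = (1, -1) ⊗ (1, 2, -2) ⊗ (-4, 6, -4) + (1, 1) ⊗ (2, 0, 3) ⊗ (-4, 6, 6), so rank(T) ≤ 2.
These bounds meet, so rank(T) = 2.
Check entry T[1,2,1] = 30: (-1)·(-2)·(6) + (1)·(3)·(6) = 30.

2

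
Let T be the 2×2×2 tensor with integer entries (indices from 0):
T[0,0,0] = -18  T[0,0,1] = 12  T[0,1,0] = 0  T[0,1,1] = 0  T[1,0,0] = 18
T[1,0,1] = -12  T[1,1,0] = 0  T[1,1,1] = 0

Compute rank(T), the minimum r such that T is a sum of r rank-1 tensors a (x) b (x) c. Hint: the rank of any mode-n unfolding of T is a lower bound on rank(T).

1

Lower bound: T ≠ 0 (e.g. T[0,0,0] = -18), so rank(T) ≥ 1.
Upper bound: if T = a (x) b (x) c then every fibre of T is a multiple of the corresponding factor, so read the factors off the fibres through the nonzero entry T[0,0,0] = -18.
The mode-1 fibre T[:,0,0] = [-18, 18] gives a = [1, -1] (primitive direction); the mode-2 fibre T[0,:,0] = [-18, 0] gives b = [1, 0]; then c[k] = T[0,0,k] / (a[0]·b[0]) = [-18, 12] / 1 = [-18, 12].
Expanding [1, -1] (x) [1, 0] (x) [-18, 12] reproduces all 8 entries of T, so T = [1, -1] (x) [1, 0] (x) [-18, 12] and rank(T) ≤ 1.
These bounds meet, so rank(T) = 1.
Check entry T[0,0,1] = 12: (1)·(1)·(12) = 12.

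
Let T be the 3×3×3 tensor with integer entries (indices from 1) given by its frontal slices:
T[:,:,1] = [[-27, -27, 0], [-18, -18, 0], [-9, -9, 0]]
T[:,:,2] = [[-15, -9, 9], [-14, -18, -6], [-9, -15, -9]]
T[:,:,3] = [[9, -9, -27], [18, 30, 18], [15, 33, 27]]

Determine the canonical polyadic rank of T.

Lower bound: the mode-2 unfolding of T (rows indexed by j, columns by (i,k) = (1,1), (1,2), (1,3), (2,1), (2,2), (2,3), (3,1), (3,2), (3,3)) is [[-27, -15, 9, -18, -14, 18, -9, -9, 15], [-27, -9, -9, -18, -18, 30, -9, -15, 33], [0, 9, -27, 0, -6, 18, 0, -9, 27]].
There the 2×2 minor on rows j ∈ {1, 2}, columns (i,k) ∈ {(1,1), (1,2)} is det [[-27, -15], [-27, -9]] = -162 ≠ 0, so this unfolding has rank ≥ 2; CP rank is at least every unfolding rank, so rank(T) ≥ 2. (This is only a lower bound: in general the CP rank may exceed every unfolding rank, so we still need to exhibit 2 rank-1 terms summing to T.)
Upper bound — finding two terms. Write S_k = T[:,:,k] for the frontal slices: S₁ = [[-27, -27, 0], [-18, -18, 0], [-9, -9, 0]], S₂ = [[-15, -9, 9], [-14, -18, -6], [-9, -15, -9]], S₃ = [[9, -9, -27], [18, 30, 18], [15, 33, 27]].
If T = a₁ (x) b₁ (x) c₁ + a₂ (x) b₂ (x) c₂ then each S_k = c₁[k]·a₁b₁ᵀ + c₂[k]·a₂b₂ᵀ. S₁ and S₂ are linearly independent, so a₁b₁ᵀ and a₂b₂ᵀ must span the same plane of matrices: they are the rank-1 matrices of the form x·S₁ + y·S₂.
The 2×2 minor of x·S₁ + y·S₂ on rows {1,2}, columns {1,2} is 216·xy + 144·y² = 72·(3·x + 2·y)(y), vanishing at (x:y) = (2:-3) and (1:0).
M₁ = 2·S₁ − 3·S₂ = [[-9, -27, -27], [6, 18, 18], [9, 27, 27]] = (-3)·[3, -2, -3][1, 3, 3]ᵀ and M₂ = S₁ = [[-27, -27, 0], [-18, -18, 0], [-9, -9, 0]] = (-9)·[3, 2, 1][1, 1, 0]ᵀ, so take a₁ = [3, -2, -3], b₁ = [1, 3, 3], a₂ = [3, 2, 1], b₂ = [1, 1, 0].
Each slice is an integer combination of E₁ = a₁b₁ᵀ and E₂ = a₂b₂ᵀ: S₁ = −9·E₂, S₂ = E₁ − 6·E₂, S₃ = −3·E₁ + 6·E₂; reading off coefficients, c₁ = [0, 1, -3] and c₂ = [-9, -6, 6].
Hence T = [3, -2, -3] (x) [1, 3, 3] (x) [0, 1, -3] + [3, 2, 1] (x) [1, 1, 0] (x) [-9, -6, 6], so rank(T) ≤ 2.
These bounds meet, so rank(T) = 2.

2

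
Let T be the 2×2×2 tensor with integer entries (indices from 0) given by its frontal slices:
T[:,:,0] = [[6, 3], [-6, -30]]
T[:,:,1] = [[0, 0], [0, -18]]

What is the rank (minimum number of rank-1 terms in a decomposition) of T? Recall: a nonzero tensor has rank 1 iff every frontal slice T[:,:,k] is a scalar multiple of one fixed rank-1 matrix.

Lower bound: in the mode-3 unfolding of T (rows indexed by k, columns by (i,j)) the 2×2 minor on rows k ∈ {0, 1}, columns (i,j) ∈ {(0,0), (1,1)} is det [[6, -30], [0, -18]] = -108 ≠ 0, so that unfolding has rank ≥ 2 and hence rank(T) ≥ 2 (CP rank is at least every unfolding rank, though it can be larger).
Upper bound: with S_k = T[:,:,k], the two rank-1 terms a₁b₁ᵀ, a₂b₂ᵀ are the rank-1 members of the pencil x·S₀ + y·S₁.
det(x·S₀ + y·S₁) is −162·x² − 108·xy = (-54)·(3·x + 2·y)(x), vanishing at (x:y) = (2:-3) and (0:1).
M₁ = 2·S₀ − 3·S₁ = [[12, 6], [-12, -6]] = 6·[1, -1][2, 1]ᵀ and M₂ = S₁ = [[0, 0], [0, -18]] = (-18)·[0, 1][0, 1]ᵀ, so take a₁ = [1, -1], b₁ = [2, 1], a₂ = [0, 1], b₂ = [0, 1].
Each slice is an integer combination of E₁ = a₁b₁ᵀ and E₂ = a₂b₂ᵀ: S₀ = 3·E₁ − 27·E₂, S₁ = −18·E₂; reading off coefficients, c₁ = [3, 0] and c₂ = [-27, -18].
Hence T = [1, -1] ⊗ [2, 1] ⊗ [3, 0] + [0, 1] ⊗ [0, 1] ⊗ [-27, -18], so rank(T) ≤ 2.
These bounds meet, so rank(T) = 2.

2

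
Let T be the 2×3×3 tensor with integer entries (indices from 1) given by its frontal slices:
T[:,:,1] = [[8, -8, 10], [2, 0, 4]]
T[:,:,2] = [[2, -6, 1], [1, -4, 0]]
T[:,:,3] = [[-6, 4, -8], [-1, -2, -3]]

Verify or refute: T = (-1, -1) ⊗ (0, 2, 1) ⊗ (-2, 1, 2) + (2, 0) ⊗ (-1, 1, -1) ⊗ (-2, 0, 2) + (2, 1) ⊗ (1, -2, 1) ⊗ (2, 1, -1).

Yes

Reconstruct entrywise from the claimed factors. For example, T[1,1,1] = 8 and Σₗ aₗ[1]bₗ[1]cₗ[1] = (-1)·(0)·(-2) + (2)·(-1)·(-2) + (2)·(1)·(2) = 8; checking all 18 entries, every one matches. The claim holds.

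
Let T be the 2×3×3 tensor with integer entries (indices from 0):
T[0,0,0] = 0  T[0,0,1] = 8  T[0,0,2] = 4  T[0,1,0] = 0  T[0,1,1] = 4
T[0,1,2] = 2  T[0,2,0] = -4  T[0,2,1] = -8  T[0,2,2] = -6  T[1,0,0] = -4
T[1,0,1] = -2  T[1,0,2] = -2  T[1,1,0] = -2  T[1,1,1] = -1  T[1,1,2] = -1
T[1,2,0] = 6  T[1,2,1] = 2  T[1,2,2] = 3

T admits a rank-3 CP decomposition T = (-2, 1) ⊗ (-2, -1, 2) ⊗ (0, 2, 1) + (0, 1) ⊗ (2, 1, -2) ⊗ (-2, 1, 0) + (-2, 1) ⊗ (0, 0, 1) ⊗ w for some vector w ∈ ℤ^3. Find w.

w = (2, 0, 1)

Subtract the known terms from T to get the rank-1 residual R = (-2, 1) ⊗ (0, 0, 1) ⊗ w, so R[i,j,k] = a[i]·b[j]·w[k]. Pick indices with nonzero a[0]·b[2] = (-2)·(1) = -2. Only the fibre through (0,2,·) is needed: R[0,2,:] = T[0,2,:] − Σₗ aₗ[0]bₗ[2]cₗ = [-4, -8, -6] − (-2)·(2)·(0, 2, 1) − (0)·(-2)·(-2, 1, 0) = [-4, 0, -2]. Then w[k] = R[0,2,k] / -2 for each k, giving w = [-4, 0, -2] / -2 = (2, 0, 1).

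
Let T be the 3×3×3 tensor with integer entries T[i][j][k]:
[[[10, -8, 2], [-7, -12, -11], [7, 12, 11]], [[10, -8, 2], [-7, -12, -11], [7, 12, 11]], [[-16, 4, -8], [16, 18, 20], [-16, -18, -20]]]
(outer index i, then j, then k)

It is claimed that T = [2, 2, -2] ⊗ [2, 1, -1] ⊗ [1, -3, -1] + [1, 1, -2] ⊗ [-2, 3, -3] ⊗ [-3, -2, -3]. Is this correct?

Reconstruct entrywise from the claimed factors. For example, T[2,1,0] = 16 and Σₗ aₗ[2]bₗ[1]cₗ[0] = (-2)·(1)·(1) + (-2)·(3)·(-3) = 16; checking all 27 entries, every one matches. The claim holds.

Yes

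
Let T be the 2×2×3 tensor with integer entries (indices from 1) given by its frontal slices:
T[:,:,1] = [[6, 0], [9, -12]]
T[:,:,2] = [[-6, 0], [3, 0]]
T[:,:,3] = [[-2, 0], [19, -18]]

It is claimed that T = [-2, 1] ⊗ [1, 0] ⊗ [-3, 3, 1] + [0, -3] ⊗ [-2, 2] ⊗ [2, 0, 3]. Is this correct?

Reconstruct entrywise from the claimed factors. For example, T[2,1,1] = 9 and Σₗ aₗ[2]bₗ[1]cₗ[1] = (1)·(1)·(-3) + (-3)·(-2)·(2) = 9; checking all 12 entries, every one matches. The claim holds.

Yes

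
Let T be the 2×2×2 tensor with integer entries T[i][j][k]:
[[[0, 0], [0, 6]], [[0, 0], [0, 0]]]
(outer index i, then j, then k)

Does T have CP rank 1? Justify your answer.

Yes

If T = a ⊗ b ⊗ c then every fibre of T is a multiple of the corresponding factor, so read the factors off the fibres through the nonzero entry T[0,1,1] = 6.
The mode-1 fibre T[:,1,1] = [6, 0] gives a = [1, 0] (primitive direction); the mode-2 fibre T[0,:,1] = [0, 6] gives b = [0, 1]; then c[k] = T[0,1,k] / (a[0]·b[1]) = [0, 6] / 1 = [0, 6].
Expanding [1, 0] ⊗ [0, 1] ⊗ [0, 6] reproduces all 8 entries of T, so T = [1, 0] ⊗ [0, 1] ⊗ [0, 6] and rank(T) ≤ 1.
Equivalently every frontal slice T[:,:,k] is c[k] times the rank-1 matrix [1, 0] ⊗ [0, 1]. So T has rank 1 (it is nonzero).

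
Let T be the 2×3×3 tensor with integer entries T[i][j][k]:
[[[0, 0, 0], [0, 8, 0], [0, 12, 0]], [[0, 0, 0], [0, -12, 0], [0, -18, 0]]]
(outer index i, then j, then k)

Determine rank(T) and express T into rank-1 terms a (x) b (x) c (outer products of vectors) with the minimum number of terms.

Lower bound: T ≠ 0 (e.g. T[0,1,1] = 8), so rank(T) ≥ 1.
Upper bound: if T = a (x) b (x) c then every fibre of T is a multiple of the corresponding factor, so read the factors off the fibres through the nonzero entry T[0,1,1] = 8.
The mode-1 fibre T[:,1,1] = [8, -12] gives a = [2, -3] (primitive direction); the mode-2 fibre T[0,:,1] = [0, 8, 12] gives b = [0, 2, 3]; then c[k] = T[0,1,k] / (a[0]·b[1]) = [0, 8, 0] / 4 = [0, 2, 0].
Expanding [2, -3] (x) [0, 2, 3] (x) [0, 2, 0] reproduces all 18 entries of T, so T = [2, -3] (x) [0, 2, 3] (x) [0, 2, 0] and rank(T) ≤ 1.
These bounds meet, so rank(T) = 1.

rank(T) = 1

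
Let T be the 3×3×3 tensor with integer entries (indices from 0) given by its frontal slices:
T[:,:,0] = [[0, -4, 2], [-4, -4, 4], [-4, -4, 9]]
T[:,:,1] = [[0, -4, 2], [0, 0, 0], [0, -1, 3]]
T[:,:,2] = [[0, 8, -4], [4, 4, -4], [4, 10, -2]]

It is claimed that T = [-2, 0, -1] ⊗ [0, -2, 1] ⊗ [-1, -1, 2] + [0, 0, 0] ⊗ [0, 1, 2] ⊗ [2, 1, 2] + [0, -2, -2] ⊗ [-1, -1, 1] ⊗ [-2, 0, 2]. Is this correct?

No

Reconstruct entry (2,1,0) from the claimed factors: Σₗ aₗ[2]bₗ[1]cₗ[0] = (-1)·(-2)·(-1) + (0)·(1)·(2) + (-2)·(-1)·(-2) = -6, but T[2,1,0] = -4. The claim is false.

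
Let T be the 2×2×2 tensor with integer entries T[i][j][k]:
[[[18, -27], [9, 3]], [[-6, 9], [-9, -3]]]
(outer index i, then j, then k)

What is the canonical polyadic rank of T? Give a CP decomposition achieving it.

Lower bound: the mode-2 unfolding of T (rows indexed by j, columns by (i,k) = (0,0), (0,1), (1,0), (1,1)) is [[18, -27, -6, 9], [9, 3, -9, -3]].
There the 2×2 minor on rows j ∈ {0, 1}, columns (i,k) ∈ {(0,0), (0,1)} is det [[18, -27], [9, 3]] = 297 ≠ 0, so this unfolding has rank ≥ 2; CP rank is at least every unfolding rank, so rank(T) ≥ 2. (This is only a lower bound: in general the CP rank may exceed every unfolding rank, so we still need to exhibit 2 rank-1 terms summing to T.)
Upper bound — finding two terms. Write S_k = T[:,:,k] for the frontal slices: S₀ = [[18, 9], [-6, -9]], S₁ = [[-27, 3], [9, -3]].
If T = a₁ ⊗ b₁ ⊗ c₁ + a₂ ⊗ b₂ ⊗ c₂ then each S_k = c₁[k]·a₁b₁ᵀ + c₂[k]·a₂b₂ᵀ. S₀ and S₁ are linearly independent, so a₁b₁ᵀ and a₂b₂ᵀ must span the same plane of matrices: they are the rank-1 matrices of the form x·S₀ + y·S₁.
det(x·S₀ + y·S₁) is −108·x² + 126·xy + 54·y² = (-18)·(2·x − 3·y)(3·x + y), vanishing at (x:y) = (3:2) and (1:-3).
M₁ = 3·S₀ + 2·S₁ = [[0, 33], [0, -33]] = 33·[1, -1][0, 1]ᵀ and M₂ = S₀ − 3·S₁ = [[99, 0], [-33, 0]] = 33·[3, -1][1, 0]ᵀ, so take a₁ = [1, -1], b₁ = [0, 1], a₂ = [3, -1], b₂ = [1, 0].
Each slice is an integer combination of E₁ = a₁b₁ᵀ and E₂ = a₂b₂ᵀ: S₀ = 9·E₁ + 6·E₂, S₁ = 3·E₁ − 9·E₂; reading off coefficients, c₁ = [9, 3] and c₂ = [6, -9].
Hence T = [1, -1] ⊗ [0, 1] ⊗ [9, 3] + [3, -1] ⊗ [1, 0] ⊗ [6, -9], so rank(T) ≤ 2.
These bounds meet, so rank(T) = 2.

rank(T) = 2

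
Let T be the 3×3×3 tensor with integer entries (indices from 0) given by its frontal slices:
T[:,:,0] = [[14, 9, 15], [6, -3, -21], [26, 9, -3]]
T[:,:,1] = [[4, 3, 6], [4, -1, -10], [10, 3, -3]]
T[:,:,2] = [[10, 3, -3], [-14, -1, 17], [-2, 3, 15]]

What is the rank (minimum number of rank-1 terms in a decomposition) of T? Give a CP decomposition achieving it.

rank(T) = 2

Lower bound: the mode-1 unfolding of T (rows indexed by i, columns by (j,k) = (0,0), (0,1), (0,2), (1,0), (1,1), (1,2), (2,0), (2,1), (2,2)) is [[14, 4, 10, 9, 3, 3, 15, 6, -3], [6, 4, -14, -3, -1, -1, -21, -10, 17], [26, 10, -2, 9, 3, 3, -3, -3, 15]].
There the 2×2 minor on rows i ∈ {0, 1}, columns (j,k) ∈ {(0,0), (0,1)} is det [[14, 4], [6, 4]] = 32 ≠ 0, so this unfolding has rank ≥ 2; CP rank is at least every unfolding rank, so rank(T) ≥ 2. (Unfolding ranks only ever bound the CP rank from below — rank(T) can be strictly larger than all of them — so the matching upper bound has to come from an explicit 2-term decomposition.)
Upper bound — finding two terms. Write S_k = T[:,:,k] for the frontal slices: S₀ = [[14, 9, 15], [6, -3, -21], [26, 9, -3]], S₁ = [[4, 3, 6], [4, -1, -10], [10, 3, -3]], S₂ = [[10, 3, -3], [-14, -1, 17], [-2, 3, 15]].
If T = a₁ ⊗ b₁ ⊗ c₁ + a₂ ⊗ b₂ ⊗ c₂ then each S_k = c₁[k]·a₁b₁ᵀ + c₂[k]·a₂b₂ᵀ. S₀ and S₁ are linearly independent, so a₁b₁ᵀ and a₂b₂ᵀ must span the same plane of matrices: they are the rank-1 matrices of the form x·S₀ + y·S₁.
The 2×2 minor of x·S₀ + y·S₁ on rows {0,1}, columns {0,1} is −96·x² − 80·xy − 16·y² = (-16)·(2·x + y)(3·x + y), vanishing at (x:y) = (1:-2) and (1:-3).
M₁ = S₀ − 2·S₁ = [[6, 3, 3], [-2, -1, -1], [6, 3, 3]] = [3, -1, 3][2, 1, 1]ᵀ and M₂ = S₀ − 3·S₁ = [[2, 0, -3], [-6, 0, 9], [-4, 0, 6]] = [1, -3, -2][2, 0, -3]ᵀ, so take a₁ = [3, -1, 3], b₁ = [2, 1, 1], a₂ = [1, -3, -2], b₂ = [2, 0, -3].
Each slice is an integer combination of E₁ = a₁b₁ᵀ and E₂ = a₂b₂ᵀ: S₀ = 3·E₁ − 2·E₂, S₁ = E₁ − E₂, S₂ = E₁ + 2·E₂; reading off coefficients, c₁ = [3, 1, 1] and c₂ = [-2, -1, 2].
Hence T = [3, -1, 3] ⊗ [2, 1, 1] ⊗ [3, 1, 1] + [1, -3, -2] ⊗ [2, 0, -3] ⊗ [-2, -1, 2], so rank(T) ≤ 2.
These bounds meet, so rank(T) = 2.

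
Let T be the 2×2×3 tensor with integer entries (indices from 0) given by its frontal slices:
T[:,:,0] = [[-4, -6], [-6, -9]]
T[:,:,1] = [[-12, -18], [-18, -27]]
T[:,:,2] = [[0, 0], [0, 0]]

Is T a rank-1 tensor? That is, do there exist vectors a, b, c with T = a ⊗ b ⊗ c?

Yes

If T = a ⊗ b ⊗ c then every fibre of T is a multiple of the corresponding factor, so read the factors off the fibres through the nonzero entry T[0,0,0] = -4.
The mode-1 fibre T[:,0,0] = [-4, -6] gives a = [2, 3] (primitive direction); the mode-2 fibre T[0,:,0] = [-4, -6] gives b = [2, 3]; then c[k] = T[0,0,k] / (a[0]·b[0]) = [-4, -12, 0] / 4 = [-1, -3, 0].
Expanding [2, 3] ⊗ [2, 3] ⊗ [-1, -3, 0] reproduces all 12 entries of T, so T = [2, 3] ⊗ [2, 3] ⊗ [-1, -3, 0] and rank(T) ≤ 1.
Equivalently every frontal slice T[:,:,k] is c[k] times the rank-1 matrix [2, 3] ⊗ [2, 3]. So T has rank 1 (it is nonzero).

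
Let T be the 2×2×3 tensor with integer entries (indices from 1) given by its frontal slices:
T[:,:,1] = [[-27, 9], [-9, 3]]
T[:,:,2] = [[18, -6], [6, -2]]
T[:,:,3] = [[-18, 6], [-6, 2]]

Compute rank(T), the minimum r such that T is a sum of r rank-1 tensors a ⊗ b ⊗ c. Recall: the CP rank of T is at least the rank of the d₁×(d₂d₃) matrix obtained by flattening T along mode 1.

1

Lower bound: T ≠ 0 (e.g. T[1,1,1] = -27), so rank(T) ≥ 1.
Upper bound: the mode-1 fibre T[:,1,1] = [-27, -9] gives a = [3, 1] (primitive direction); the mode-2 fibre T[1,:,1] = [-27, 9] gives b = [3, -1]; then c[k] = T[1,1,k] / (a[1]·b[1]) = [-27, 18, -18] / 9 = [-3, 2, -2].
Expanding [3, 1] ⊗ [3, -1] ⊗ [-3, 2, -2] reproduces all 12 entries of T, so T = [3, 1] ⊗ [3, -1] ⊗ [-3, 2, -2] and rank(T) ≤ 1.
These bounds meet, so rank(T) = 1.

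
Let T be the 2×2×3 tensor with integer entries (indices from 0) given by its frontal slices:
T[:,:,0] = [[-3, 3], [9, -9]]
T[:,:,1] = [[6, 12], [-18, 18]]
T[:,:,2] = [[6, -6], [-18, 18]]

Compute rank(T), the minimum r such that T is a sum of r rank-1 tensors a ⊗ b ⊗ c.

2

Lower bound: the mode-2 unfolding of T (rows indexed by j, columns by (i,k) = (0,0), (0,1), (0,2), (1,0), (1,1), (1,2)) is [[-3, 6, 6, 9, -18, -18], [3, 12, -6, -9, 18, 18]].
There the 2×2 minor on rows j ∈ {0, 1}, columns (i,k) ∈ {(0,0), (0,1)} is det [[-3, 6], [3, 12]] = -54 ≠ 0, so this unfolding has rank ≥ 2; CP rank is at least every unfolding rank, so rank(T) ≥ 2. (Unfolding ranks only ever bound the CP rank from below — rank(T) can be strictly larger than all of them — so the matching upper bound has to come from an explicit 2-term decomposition.)
Upper bound — finding two terms. Write S_k = T[:,:,k] for the frontal slices: S₀ = [[-3, 3], [9, -9]], S₁ = [[6, 12], [-18, 18]], S₂ = [[6, -6], [-18, 18]].
If T = a₁ ⊗ b₁ ⊗ c₁ + a₂ ⊗ b₂ ⊗ c₂ then each S_k = c₁[k]·a₁b₁ᵀ + c₂[k]·a₂b₂ᵀ. S₀ and S₁ are linearly independent, so a₁b₁ᵀ and a₂b₂ᵀ must span the same plane of matrices: they are the rank-1 matrices of the form x·S₀ + y·S₁.
det(x·S₀ + y·S₁) is −162·xy + 324·y² = (-162)·(x − 2·y)(y), vanishing at (x:y) = (2:1) and (1:0).
M₁ = 2·S₀ + S₁ = [[0, 18], [0, 0]] = 18·[1, 0][0, 1]ᵀ and M₂ = S₀ = [[-3, 3], [9, -9]] = (-3)·[1, -3][1, -1]ᵀ, so take a₁ = [1, 0], b₁ = [0, 1], a₂ = [1, -3], b₂ = [1, -1].
Each slice is an integer combination of E₁ = a₁b₁ᵀ and E₂ = a₂b₂ᵀ: S₀ = −3·E₂, S₁ = 18·E₁ + 6·E₂, S₂ = 6·E₂; reading off coefficients, c₁ = [0, 18, 0] and c₂ = [-3, 6, 6].
Hence T = [1, 0] ⊗ [0, 1] ⊗ [0, 18, 0] + [1, -3] ⊗ [1, -1] ⊗ [-3, 6, 6], so rank(T) ≤ 2.
These bounds meet, so rank(T) = 2.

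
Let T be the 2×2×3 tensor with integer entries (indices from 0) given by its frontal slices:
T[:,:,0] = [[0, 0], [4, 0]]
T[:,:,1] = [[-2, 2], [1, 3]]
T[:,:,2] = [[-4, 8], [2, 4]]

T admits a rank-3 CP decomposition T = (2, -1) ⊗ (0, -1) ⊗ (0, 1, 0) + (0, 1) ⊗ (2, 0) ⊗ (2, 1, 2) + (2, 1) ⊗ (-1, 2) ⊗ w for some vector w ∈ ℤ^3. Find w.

w = (0, 1, 2)

Subtract the known terms from T to get the rank-1 residual R = (2, 1) ⊗ (-1, 2) ⊗ w, so R[i,j,k] = a[i]·b[j]·w[k]. Pick indices with nonzero a[0]·b[0] = (2)·(-1) = -2. Only the fibre through (0,0,·) is needed: R[0,0,:] = T[0,0,:] − Σₗ aₗ[0]bₗ[0]cₗ = [0, -2, -4] − (2)·(0)·(0, 1, 0) − (0)·(2)·(2, 1, 2) = [0, -2, -4]. Then w[k] = R[0,0,k] / -2 for each k, giving w = [0, -2, -4] / -2 = (0, 1, 2).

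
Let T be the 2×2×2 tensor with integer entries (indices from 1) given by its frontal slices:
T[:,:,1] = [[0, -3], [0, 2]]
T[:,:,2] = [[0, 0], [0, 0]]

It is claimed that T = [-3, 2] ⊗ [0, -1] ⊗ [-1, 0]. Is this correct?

Yes

Reconstruct entrywise from the claimed factors. For example, T[1,1,2] = 0 and Σₗ aₗ[1]bₗ[1]cₗ[2] = (-3)·(0)·(0) = 0; checking all 8 entries, every one matches. The claim holds.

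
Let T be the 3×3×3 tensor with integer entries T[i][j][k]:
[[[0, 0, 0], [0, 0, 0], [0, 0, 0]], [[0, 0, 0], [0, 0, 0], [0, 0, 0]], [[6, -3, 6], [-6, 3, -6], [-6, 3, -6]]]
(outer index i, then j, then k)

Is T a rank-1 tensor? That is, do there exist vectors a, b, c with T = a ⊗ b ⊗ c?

The mode-1 fibre T[:,0,0] = [0, 0, 6] gives a = (0, 0, 1) (primitive direction); the mode-2 fibre T[2,:,0] = [6, -6, -6] gives b = (1, -1, -1); then c[k] = T[2,0,k] / (a[2]·b[0]) = [6, -3, 6] / 1 = (6, -3, 6).
Expanding (0, 0, 1) ⊗ (1, -1, -1) ⊗ (6, -3, 6) reproduces all 27 entries of T, so T = (0, 0, 1) ⊗ (1, -1, -1) ⊗ (6, -3, 6) and rank(T) ≤ 1.
Equivalently every frontal slice T[:,:,k] is c[k] times the rank-1 matrix (0, 0, 1) ⊗ (1, -1, -1). So T has rank 1 (it is nonzero).

Yes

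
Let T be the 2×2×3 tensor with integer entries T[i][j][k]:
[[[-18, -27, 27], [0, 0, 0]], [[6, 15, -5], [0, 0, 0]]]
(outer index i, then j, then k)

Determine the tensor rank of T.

2

Lower bound: the mode-1 unfolding of T (rows indexed by i, columns by (j,k) = (0,0), (0,1), (0,2), (1,0), (1,1), (1,2)) is [[-18, -27, 27, 0, 0, 0], [6, 15, -5, 0, 0, 0]].
There the 2×2 minor on rows i ∈ {0, 1}, columns (j,k) ∈ {(0,0), (0,1)} is det [[-18, -27], [6, 15]] = -108 ≠ 0, so this unfolding has rank ≥ 2; CP rank is at least every unfolding rank, so rank(T) ≥ 2. (This is only a lower bound: in general the CP rank may exceed every unfolding rank, so we still need to exhibit 2 rank-1 terms summing to T.)
Upper bound — finding two terms. Every mode-2 slice of T is a multiple of one matrix: T[:,j,:] = b[j]·M with b = [1, 0] and M = [[-18, -27, 27], [6, 15, -5]] (rows indexed by i, columns by k). So it suffices to write M as a sum of two rank-1 matrices.
Splitting M by its rows (i = 0, 1), M = [1, 0][-18, -27, 27]ᵀ + [0, 1][6, 15, -5]ᵀ.
Hence T = [1, 0] (x) [1, 0] (x) [-18, -27, 27] + [0, 1] (x) [1, 0] (x) [6, 15, -5], so rank(T) ≤ 2.
These bounds meet, so rank(T) = 2.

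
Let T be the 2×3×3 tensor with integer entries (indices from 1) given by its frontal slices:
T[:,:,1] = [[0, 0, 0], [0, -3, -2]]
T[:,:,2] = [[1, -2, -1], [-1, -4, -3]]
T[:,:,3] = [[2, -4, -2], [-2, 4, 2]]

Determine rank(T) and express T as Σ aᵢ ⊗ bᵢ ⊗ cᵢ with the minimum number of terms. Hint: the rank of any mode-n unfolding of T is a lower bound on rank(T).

Lower bound: the mode-3 unfolding of T (rows indexed by k, columns by (i,j) = (1,1), (1,2), (1,3), (2,1), (2,2), (2,3)) is [[0, 0, 0, 0, -3, -2], [1, -2, -1, -1, -4, -3], [2, -4, -2, -2, 4, 2]].
There the 2×2 minor on rows k ∈ {1, 2}, columns (i,j) ∈ {(1,1), (2,2)} is det [[0, -3], [1, -4]] = 3 ≠ 0, so this unfolding has rank ≥ 2; CP rank is at least every unfolding rank, so rank(T) ≥ 2. (Unfolding ranks only ever bound the CP rank from below — rank(T) can be strictly larger than all of them — so the matching upper bound has to come from an explicit 2-term decomposition.)
Upper bound — finding two terms. Write S_k = T[:,:,k] for the frontal slices: S₁ = [[0, 0, 0], [0, -3, -2]], S₂ = [[1, -2, -1], [-1, -4, -3]], S₃ = [[2, -4, -2], [-2, 4, 2]].
If T = a₁ ⊗ b₁ ⊗ c₁ + a₂ ⊗ b₂ ⊗ c₂ then each S_k = c₁[k]·a₁b₁ᵀ + c₂[k]·a₂b₂ᵀ. S₁ and S₂ are linearly independent, so a₁b₁ᵀ and a₂b₂ᵀ must span the same plane of matrices: they are the rank-1 matrices of the form x·S₁ + y·S₂.
The 2×2 minor of x·S₁ + y·S₂ on rows {1,2}, columns {1,2} is −3·xy − 6·y² = (-3)·(x + 2·y)(y), vanishing at (x:y) = (2:-1) and (1:0).
M₁ = 2·S₁ − S₂ = [[-1, 2, 1], [1, -2, -1]] = −[1, -1][1, -2, -1]ᵀ and M₂ = S₁ = [[0, 0, 0], [0, -3, -2]] = −[0, 1][0, 3, 2]ᵀ, so take a₁ = [1, -1], b₁ = [1, -2, -1], a₂ = [0, 1], b₂ = [0, 3, 2].
Each slice is an integer combination of E₁ = a₁b₁ᵀ and E₂ = a₂b₂ᵀ: S₁ = −E₂, S₂ = E₁ − 2·E₂, S₃ = 2·E₁; reading off coefficients, c₁ = [0, 1, 2] and c₂ = [-1, -2, 0].
Hence T = [1, -1] ⊗ [1, -2, -1] ⊗ [0, 1, 2] + [0, 1] ⊗ [0, 3, 2] ⊗ [-1, -2, 0], so rank(T) ≤ 2.
These bounds meet, so rank(T) = 2.
Check entry T[1,3,1] = 0: (1)·(-1)·(0) + (0)·(2)·(-1) = 0.

rank(T) = 2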